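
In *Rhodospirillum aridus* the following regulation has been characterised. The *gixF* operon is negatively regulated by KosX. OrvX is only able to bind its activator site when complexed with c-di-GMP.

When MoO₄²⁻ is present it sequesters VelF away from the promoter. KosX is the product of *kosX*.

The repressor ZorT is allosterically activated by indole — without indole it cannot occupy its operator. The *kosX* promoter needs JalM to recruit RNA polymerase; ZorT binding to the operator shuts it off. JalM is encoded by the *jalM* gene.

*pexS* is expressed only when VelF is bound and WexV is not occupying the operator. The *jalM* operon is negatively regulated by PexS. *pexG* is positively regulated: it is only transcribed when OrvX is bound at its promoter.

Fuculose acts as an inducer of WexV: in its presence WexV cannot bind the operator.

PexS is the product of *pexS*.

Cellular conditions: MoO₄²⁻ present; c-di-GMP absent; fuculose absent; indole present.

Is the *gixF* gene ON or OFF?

ON

Fuculose is absent, so WexV is active.
MoO₄²⁻ is present, so VelF is inactive.
With repressor WexV bound, *pexS* is not transcribed.
So PexS is not produced.
With no repressor bound, *jalM* is transcribed.
So JalM is produced and active.
Indole is present, so ZorT is active.
With repressor ZorT bound, *kosX* is not transcribed.
So KosX is not produced.
With no repressor bound, *gixF* is transcribed.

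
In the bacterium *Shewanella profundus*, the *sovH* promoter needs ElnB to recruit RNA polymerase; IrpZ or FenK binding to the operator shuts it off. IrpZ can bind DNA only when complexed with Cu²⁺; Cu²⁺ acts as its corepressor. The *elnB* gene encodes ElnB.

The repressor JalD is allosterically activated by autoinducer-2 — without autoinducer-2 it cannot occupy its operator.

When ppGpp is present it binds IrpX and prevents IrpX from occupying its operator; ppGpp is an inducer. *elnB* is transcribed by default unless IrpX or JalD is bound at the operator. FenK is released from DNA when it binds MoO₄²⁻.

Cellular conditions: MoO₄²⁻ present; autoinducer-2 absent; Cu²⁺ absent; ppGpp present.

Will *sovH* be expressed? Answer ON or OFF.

Cu²⁺ is absent, so IrpZ is inactive.
MoO₄²⁻ is present, so FenK is inactive.
ppGpp is present, so IrpX is inactive.
Autoinducer-2 is absent, so JalD is inactive.
With no repressor bound, *elnB* is transcribed.
So ElnB is produced and active.
No repressor is bound and ElnB is active, so *sovH* is transcribed.

ON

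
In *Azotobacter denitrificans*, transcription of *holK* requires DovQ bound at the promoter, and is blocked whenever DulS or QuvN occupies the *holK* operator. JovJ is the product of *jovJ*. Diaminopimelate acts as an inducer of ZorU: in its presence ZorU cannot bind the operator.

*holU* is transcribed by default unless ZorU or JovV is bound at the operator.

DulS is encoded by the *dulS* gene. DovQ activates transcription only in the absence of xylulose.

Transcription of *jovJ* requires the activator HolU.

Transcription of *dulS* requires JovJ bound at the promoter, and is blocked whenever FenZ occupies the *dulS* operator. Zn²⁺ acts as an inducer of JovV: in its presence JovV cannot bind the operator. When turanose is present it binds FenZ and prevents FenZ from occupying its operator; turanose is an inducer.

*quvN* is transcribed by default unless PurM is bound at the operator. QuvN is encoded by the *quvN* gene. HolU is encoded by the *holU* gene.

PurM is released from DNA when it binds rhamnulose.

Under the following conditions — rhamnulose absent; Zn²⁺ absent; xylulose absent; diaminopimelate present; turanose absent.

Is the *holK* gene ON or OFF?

ON

Diaminopimelate is present, so ZorU is inactive.
Zn²⁺ is absent, so JovV is active.
With repressor JovV bound, *holU* is not transcribed.
So HolU is not produced.
Required activator HolU is absent, so *jovJ* is not transcribed.
So JovJ is not produced.
Turanose is absent, so FenZ is active.
With repressor FenZ bound, *dulS* is not transcribed.
So DulS is not produced.
Xylulose is absent, so DovQ is active.
Rhamnulose is absent, so PurM is active.
With repressor PurM bound, *quvN* is not transcribed.
So QuvN is not produced.
No repressor is bound and DovQ is active, so *holK* is transcribed.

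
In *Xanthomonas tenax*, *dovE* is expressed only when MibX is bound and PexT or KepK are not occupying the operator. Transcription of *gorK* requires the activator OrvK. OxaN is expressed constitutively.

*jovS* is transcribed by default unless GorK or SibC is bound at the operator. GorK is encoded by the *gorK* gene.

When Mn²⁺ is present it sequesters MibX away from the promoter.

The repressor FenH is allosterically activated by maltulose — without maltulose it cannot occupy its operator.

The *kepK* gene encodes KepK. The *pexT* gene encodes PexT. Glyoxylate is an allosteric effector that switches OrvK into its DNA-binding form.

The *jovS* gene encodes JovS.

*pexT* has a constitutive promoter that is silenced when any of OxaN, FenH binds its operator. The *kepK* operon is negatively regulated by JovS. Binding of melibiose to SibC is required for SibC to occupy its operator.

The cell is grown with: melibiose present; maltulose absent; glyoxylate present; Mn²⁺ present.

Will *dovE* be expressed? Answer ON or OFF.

OxaN is produced constitutively and is active.
Maltulose is absent, so FenH is inactive.
With repressor OxaN bound, *pexT* is not transcribed.
So PexT is not produced.
Mn²⁺ is present, so MibX is inactive.
Glyoxylate is present, so OrvK is active.
No repressor is bound and OrvK is active, so *gorK* is transcribed.
So GorK is produced and active.
Melibiose is present, so SibC is active.
With repressor GorK bound, *jovS* is not transcribed.
So JovS is not produced.
With no repressor bound, *kepK* is transcribed.
So KepK is produced and active.
With repressor KepK bound, *dovE* is not transcribed.

OFF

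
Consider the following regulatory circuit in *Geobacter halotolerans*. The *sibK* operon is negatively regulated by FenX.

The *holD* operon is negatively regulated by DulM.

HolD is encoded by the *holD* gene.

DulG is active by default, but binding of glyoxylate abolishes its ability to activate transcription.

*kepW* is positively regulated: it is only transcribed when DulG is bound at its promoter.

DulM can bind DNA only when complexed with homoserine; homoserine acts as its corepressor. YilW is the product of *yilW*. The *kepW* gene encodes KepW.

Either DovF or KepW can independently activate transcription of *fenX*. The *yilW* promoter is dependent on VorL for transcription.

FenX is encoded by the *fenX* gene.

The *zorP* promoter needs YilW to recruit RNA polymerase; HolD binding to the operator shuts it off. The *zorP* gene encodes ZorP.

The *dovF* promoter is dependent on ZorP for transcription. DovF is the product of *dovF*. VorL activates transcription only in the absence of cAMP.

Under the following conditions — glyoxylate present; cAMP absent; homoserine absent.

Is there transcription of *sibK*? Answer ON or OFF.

ON

cAMP is absent, so VorL is active.
No repressor is bound and VorL is active, so *yilW* is transcribed.
So YilW is produced and active.
Homoserine is absent, so DulM is inactive.
With no repressor bound, *holD* is transcribed.
So HolD is produced and active.
With repressor HolD bound, *zorP* is not transcribed.
So ZorP is not produced.
Required activator ZorP is absent, so *dovF* is not transcribed.
So DovF is not produced.
Glyoxylate is present, so DulG is inactive.
Required activator DulG is absent, so *kepW* is not transcribed.
So KepW is not produced.
No activator is available at the *fenX* promoter, so *fenX* is not transcribed.
So FenX is not produced.
With no repressor bound, *sibK* is transcribed.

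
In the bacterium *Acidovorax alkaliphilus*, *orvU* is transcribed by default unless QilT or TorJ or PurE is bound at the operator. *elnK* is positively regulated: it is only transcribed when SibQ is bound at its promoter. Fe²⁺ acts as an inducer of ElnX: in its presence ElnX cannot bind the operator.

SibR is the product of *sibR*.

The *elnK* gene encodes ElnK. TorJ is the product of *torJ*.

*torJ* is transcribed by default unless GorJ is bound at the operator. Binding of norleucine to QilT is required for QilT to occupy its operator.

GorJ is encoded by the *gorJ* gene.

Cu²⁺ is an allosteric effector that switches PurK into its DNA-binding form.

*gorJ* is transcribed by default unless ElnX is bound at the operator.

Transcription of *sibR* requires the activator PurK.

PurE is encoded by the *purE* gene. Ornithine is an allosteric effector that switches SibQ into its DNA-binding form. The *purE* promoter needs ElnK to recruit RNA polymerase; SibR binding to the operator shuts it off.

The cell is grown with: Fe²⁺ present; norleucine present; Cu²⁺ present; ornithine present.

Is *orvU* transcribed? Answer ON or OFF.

OFF

Norleucine is present, so QilT is active.
Fe²⁺ is present, so ElnX is inactive.
With no repressor bound, *gorJ* is transcribed.
So GorJ is produced and active.
With repressor GorJ bound, *torJ* is not transcribed.
So TorJ is not produced.
Ornithine is present, so SibQ is active.
No repressor is bound and SibQ is active, so *elnK* is transcribed.
So ElnK is produced and active.
Cu²⁺ is present, so PurK is active.
No repressor is bound and PurK is active, so *sibR* is transcribed.
So SibR is produced and active.
With repressor SibR bound, *purE* is not transcribed.
So PurE is not produced.
With repressor QilT bound, *orvU* is not transcribed.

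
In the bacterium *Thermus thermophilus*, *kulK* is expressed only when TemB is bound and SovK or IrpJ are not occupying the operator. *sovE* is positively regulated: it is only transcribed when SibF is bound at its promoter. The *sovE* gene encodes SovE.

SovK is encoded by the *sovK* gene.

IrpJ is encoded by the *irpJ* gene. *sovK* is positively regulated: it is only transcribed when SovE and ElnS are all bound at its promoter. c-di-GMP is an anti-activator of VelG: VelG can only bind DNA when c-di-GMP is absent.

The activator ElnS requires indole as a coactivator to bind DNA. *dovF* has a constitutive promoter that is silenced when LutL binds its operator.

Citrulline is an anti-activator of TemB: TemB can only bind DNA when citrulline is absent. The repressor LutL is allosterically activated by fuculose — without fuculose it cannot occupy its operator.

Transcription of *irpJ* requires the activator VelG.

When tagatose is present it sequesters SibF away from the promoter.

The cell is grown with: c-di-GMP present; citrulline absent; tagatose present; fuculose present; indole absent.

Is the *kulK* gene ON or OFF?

Tagatose is present, so SibF is inactive.
Required activator SibF is absent, so *sovE* is not transcribed.
So SovE is not produced.
Indole is absent, so ElnS is inactive.
Required activator SovE is absent, so *sovK* is not transcribed.
So SovK is not produced.
Citrulline is absent, so TemB is active.
c-di-GMP is present, so VelG is inactive.
Required activator VelG is absent, so *irpJ* is not transcribed.
So IrpJ is not produced.
No repressor is bound and TemB is active, so *kulK* is transcribed.

ON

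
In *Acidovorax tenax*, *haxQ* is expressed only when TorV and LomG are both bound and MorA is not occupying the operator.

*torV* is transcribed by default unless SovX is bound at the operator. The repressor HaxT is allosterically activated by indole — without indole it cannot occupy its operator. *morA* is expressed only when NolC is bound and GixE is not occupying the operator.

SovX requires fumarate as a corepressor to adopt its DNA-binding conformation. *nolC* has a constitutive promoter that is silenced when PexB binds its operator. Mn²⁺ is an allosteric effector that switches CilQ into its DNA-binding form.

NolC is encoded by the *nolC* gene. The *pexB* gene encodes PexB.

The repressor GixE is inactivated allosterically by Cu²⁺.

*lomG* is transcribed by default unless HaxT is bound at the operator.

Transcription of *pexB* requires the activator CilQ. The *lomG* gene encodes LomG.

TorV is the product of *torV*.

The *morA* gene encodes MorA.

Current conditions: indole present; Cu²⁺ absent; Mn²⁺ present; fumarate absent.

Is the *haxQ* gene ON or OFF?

OFF

Mn²⁺ is present, so CilQ is active.
No repressor is bound and CilQ is active, so *pexB* is transcribed.
So PexB is produced and active.
With repressor PexB bound, *nolC* is not transcribed.
So NolC is not produced.
Cu²⁺ is absent, so GixE is active.
With repressor GixE bound, *morA* is not transcribed.
So MorA is not produced.
Fumarate is absent, so SovX is inactive.
With no repressor bound, *torV* is transcribed.
So TorV is produced and active.
Indole is present, so HaxT is active.
With repressor HaxT bound, *lomG* is not transcribed.
So LomG is not produced.
Required activator LomG is absent, so *haxQ* is not transcribed.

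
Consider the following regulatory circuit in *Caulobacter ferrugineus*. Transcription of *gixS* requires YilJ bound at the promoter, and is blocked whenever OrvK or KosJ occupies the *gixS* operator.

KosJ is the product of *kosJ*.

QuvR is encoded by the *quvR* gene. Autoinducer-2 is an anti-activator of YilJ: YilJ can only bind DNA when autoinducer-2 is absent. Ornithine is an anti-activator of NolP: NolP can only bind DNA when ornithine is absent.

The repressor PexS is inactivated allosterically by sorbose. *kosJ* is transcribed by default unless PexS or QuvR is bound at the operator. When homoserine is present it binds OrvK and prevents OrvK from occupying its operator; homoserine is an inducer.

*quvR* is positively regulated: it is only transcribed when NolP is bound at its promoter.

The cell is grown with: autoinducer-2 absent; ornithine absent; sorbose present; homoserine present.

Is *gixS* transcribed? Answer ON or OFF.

ON

Autoinducer-2 is absent, so YilJ is active.
Homoserine is present, so OrvK is inactive.
Sorbose is present, so PexS is inactive.
Ornithine is absent, so NolP is active.
No repressor is bound and NolP is active, so *quvR* is transcribed.
So QuvR is produced and active.
With repressor QuvR bound, *kosJ* is not transcribed.
So KosJ is not produced.
No repressor is bound and YilJ is active, so *gixS* is transcribed.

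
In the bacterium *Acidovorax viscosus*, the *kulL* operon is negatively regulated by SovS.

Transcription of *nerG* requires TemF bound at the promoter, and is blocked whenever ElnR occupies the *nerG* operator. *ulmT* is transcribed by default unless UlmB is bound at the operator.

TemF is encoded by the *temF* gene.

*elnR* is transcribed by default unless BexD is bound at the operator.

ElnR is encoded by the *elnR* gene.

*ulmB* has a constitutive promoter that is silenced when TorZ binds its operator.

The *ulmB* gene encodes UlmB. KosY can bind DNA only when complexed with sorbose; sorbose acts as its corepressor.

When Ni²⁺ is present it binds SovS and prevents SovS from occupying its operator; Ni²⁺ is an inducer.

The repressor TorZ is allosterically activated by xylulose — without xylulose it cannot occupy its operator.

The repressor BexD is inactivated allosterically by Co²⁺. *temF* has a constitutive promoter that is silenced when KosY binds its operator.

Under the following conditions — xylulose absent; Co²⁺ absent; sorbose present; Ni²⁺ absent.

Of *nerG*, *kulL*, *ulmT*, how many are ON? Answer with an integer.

Sorbose is present, so KosY is active.
With repressor KosY bound, *temF* is not transcribed.
So TemF is not produced.
Co²⁺ is absent, so BexD is active.
With repressor BexD bound, *elnR* is not transcribed.
So ElnR is not produced.
Required activator TemF is absent, so *nerG* is not transcribed.
→ *nerG* is OFF.
Ni²⁺ is absent, so SovS is active.
With repressor SovS bound, *kulL* is not transcribed.
→ *kulL* is OFF.
Xylulose is absent, so TorZ is inactive.
With no repressor bound, *ulmB* is transcribed.
So UlmB is produced and active.
With repressor UlmB bound, *ulmT* is not transcribed.
→ *ulmT* is OFF.
0 of the 3 genes are transcribed.

0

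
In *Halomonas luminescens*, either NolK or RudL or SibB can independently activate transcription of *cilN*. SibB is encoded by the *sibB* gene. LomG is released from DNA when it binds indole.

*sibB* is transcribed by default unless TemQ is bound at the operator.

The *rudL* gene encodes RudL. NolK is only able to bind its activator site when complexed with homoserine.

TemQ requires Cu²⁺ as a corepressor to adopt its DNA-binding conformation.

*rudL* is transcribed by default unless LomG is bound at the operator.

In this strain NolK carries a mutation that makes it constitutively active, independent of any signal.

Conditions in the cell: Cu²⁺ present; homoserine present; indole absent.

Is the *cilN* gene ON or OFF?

ON

NolK is constitutively active in this strain.
Indole is absent, so LomG is active.
With repressor LomG bound, *rudL* is not transcribed.
So RudL is not produced.
Cu²⁺ is present, so TemQ is active.
With repressor TemQ bound, *sibB* is not transcribed.
So SibB is not produced.
Activator NolK is present, so *cilN* is transcribed.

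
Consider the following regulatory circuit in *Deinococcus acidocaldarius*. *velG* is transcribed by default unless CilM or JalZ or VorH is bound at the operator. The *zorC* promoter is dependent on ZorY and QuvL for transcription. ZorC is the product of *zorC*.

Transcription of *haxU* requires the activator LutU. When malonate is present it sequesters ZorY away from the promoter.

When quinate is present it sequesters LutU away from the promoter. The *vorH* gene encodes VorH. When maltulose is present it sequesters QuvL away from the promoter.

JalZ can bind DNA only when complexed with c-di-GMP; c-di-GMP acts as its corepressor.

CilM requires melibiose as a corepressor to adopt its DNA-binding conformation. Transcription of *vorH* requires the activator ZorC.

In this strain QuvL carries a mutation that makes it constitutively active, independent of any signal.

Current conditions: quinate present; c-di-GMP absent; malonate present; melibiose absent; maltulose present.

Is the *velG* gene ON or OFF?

Melibiose is absent, so CilM is inactive.
c-di-GMP is absent, so JalZ is inactive.
Malonate is present, so ZorY is inactive.
QuvL is constitutively active in this strain.
Required activator ZorY is absent, so *zorC* is not transcribed.
So ZorC is not produced.
Required activator ZorC is absent, so *vorH* is not transcribed.
So VorH is not produced.
With no repressor bound, *velG* is transcribed.

ON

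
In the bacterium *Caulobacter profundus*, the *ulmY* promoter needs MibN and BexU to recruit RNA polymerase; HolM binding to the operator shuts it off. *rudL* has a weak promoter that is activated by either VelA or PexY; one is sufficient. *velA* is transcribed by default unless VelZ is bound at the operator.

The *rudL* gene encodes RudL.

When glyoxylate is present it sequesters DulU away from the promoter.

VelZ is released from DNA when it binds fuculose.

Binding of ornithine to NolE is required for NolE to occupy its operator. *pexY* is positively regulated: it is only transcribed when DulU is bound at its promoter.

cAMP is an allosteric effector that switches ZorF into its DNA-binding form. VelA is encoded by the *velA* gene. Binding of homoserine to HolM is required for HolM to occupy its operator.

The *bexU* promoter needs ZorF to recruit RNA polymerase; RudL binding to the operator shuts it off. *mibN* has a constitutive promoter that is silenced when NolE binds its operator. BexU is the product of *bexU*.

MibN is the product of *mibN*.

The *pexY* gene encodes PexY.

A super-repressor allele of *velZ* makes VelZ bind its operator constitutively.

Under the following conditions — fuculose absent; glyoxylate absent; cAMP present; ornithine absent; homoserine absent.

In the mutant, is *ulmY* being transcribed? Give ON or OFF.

Homoserine is absent, so HolM is inactive.
Ornithine is absent, so NolE is inactive.
With no repressor bound, *mibN* is transcribed.
So MibN is produced and active.
cAMP is present, so ZorF is active.
VelZ is constitutively active in this strain.
With repressor VelZ bound, *velA* is not transcribed.
So VelA is not produced.
Glyoxylate is absent, so DulU is active.
No repressor is bound and DulU is active, so *pexY* is transcribed.
So PexY is produced and active.
Activator PexY is present, so *rudL* is transcribed.
So RudL is produced and active.
With repressor RudL bound, *bexU* is not transcribed.
So BexU is not produced.
Required activator BexU is absent, so *ulmY* is not transcribed.

OFF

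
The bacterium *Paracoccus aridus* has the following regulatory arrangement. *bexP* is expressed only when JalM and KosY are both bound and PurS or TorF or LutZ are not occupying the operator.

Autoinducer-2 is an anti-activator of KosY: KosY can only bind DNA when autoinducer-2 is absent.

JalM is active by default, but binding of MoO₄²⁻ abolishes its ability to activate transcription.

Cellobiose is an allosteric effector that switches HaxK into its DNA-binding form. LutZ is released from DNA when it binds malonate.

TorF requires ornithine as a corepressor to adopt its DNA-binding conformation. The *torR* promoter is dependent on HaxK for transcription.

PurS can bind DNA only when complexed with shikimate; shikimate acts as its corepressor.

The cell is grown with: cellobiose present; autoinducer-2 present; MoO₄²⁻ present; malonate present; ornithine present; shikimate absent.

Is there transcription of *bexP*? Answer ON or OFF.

MoO₄²⁻ is present, so JalM is inactive.
Shikimate is absent, so PurS is inactive.
Autoinducer-2 is present, so KosY is inactive.
Ornithine is present, so TorF is active.
Malonate is present, so LutZ is inactive.
With repressor TorF bound, *bexP* is not transcribed.

OFF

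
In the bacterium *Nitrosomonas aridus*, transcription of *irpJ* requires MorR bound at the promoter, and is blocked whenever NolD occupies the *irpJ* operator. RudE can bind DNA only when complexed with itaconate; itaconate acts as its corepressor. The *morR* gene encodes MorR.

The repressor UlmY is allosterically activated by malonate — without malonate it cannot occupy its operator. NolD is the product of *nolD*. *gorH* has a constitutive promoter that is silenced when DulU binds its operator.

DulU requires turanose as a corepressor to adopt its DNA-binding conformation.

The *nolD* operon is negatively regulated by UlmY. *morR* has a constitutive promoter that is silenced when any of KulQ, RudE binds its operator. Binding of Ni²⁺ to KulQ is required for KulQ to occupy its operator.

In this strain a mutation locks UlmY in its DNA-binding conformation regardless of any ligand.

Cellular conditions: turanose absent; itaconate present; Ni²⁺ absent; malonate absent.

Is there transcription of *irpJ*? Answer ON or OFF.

OFF

UlmY is constitutively active in this strain.
With repressor UlmY bound, *nolD* is not transcribed.
So NolD is not produced.
Ni²⁺ is absent, so KulQ is inactive.
Itaconate is present, so RudE is active.
With repressor RudE bound, *morR* is not transcribed.
So MorR is not produced.
Required activator MorR is absent, so *irpJ* is not transcribed.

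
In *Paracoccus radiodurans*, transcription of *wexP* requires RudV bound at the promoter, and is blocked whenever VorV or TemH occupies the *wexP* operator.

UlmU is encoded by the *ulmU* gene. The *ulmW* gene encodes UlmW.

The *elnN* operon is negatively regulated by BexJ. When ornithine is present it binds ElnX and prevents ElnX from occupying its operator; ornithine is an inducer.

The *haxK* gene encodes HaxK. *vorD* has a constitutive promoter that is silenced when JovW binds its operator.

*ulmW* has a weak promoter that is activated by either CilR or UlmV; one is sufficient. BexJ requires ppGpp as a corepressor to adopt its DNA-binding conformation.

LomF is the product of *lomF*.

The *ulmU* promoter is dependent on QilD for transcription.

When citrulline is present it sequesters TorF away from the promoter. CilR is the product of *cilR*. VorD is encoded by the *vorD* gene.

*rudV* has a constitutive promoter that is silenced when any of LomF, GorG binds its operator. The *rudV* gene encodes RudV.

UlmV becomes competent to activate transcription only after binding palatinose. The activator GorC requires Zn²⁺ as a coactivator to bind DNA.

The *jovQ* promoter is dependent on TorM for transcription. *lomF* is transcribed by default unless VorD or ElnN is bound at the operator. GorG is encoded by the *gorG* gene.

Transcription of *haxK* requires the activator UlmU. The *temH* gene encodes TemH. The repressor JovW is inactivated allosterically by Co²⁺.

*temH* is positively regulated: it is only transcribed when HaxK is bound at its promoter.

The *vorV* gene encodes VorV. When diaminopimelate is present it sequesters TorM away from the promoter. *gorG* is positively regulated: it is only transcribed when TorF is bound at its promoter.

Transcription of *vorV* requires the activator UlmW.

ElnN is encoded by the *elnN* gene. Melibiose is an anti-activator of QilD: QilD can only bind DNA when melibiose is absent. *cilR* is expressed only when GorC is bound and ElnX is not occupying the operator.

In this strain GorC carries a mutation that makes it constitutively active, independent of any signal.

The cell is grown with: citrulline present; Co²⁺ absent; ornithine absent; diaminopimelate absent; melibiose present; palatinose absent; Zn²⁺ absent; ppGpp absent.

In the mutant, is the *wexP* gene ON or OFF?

Ornithine is absent, so ElnX is active.
GorC is constitutively active in this strain.
With repressor ElnX bound, *cilR* is not transcribed.
So CilR is not produced.
Palatinose is absent, so UlmV is inactive.
No activator is available at the *ulmW* promoter, so *ulmW* is not transcribed.
So UlmW is not produced.
Required activator UlmW is absent, so *vorV* is not transcribed.
So VorV is not produced.
Melibiose is present, so QilD is inactive.
Required activator QilD is absent, so *ulmU* is not transcribed.
So UlmU is not produced.
Required activator UlmU is absent, so *haxK* is not transcribed.
So HaxK is not produced.
Required activator HaxK is absent, so *temH* is not transcribed.
So TemH is not produced.
Co²⁺ is absent, so JovW is active.
With repressor JovW bound, *vorD* is not transcribed.
So VorD is not produced.
ppGpp is absent, so BexJ is inactive.
With no repressor bound, *elnN* is transcribed.
So ElnN is produced and active.
With repressor ElnN bound, *lomF* is not transcribed.
So LomF is not produced.
Citrulline is present, so TorF is inactive.
Required activator TorF is absent, so *gorG* is not transcribed.
So GorG is not produced.
With no repressor bound, *rudV* is transcribed.
So RudV is produced and active.
No repressor is bound and RudV is active, so *wexP* is transcribed.

ON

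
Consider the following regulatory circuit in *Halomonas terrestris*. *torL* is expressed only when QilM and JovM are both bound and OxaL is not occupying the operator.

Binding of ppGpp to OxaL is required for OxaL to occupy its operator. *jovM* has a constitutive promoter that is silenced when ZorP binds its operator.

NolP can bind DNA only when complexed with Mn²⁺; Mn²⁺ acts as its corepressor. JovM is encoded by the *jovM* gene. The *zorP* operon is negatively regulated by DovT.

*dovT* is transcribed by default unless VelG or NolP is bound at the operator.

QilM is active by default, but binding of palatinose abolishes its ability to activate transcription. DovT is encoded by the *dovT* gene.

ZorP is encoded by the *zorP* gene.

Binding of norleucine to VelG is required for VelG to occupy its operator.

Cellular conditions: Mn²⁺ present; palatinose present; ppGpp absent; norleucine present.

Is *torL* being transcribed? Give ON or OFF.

OFF

ppGpp is absent, so OxaL is inactive.
Palatinose is present, so QilM is inactive.
Norleucine is present, so VelG is active.
Mn²⁺ is present, so NolP is active.
With repressor VelG bound, *dovT* is not transcribed.
So DovT is not produced.
With no repressor bound, *zorP* is transcribed.
So ZorP is produced and active.
With repressor ZorP bound, *jovM* is not transcribed.
So JovM is not produced.
Required activator QilM is absent, so *torL* is not transcribed.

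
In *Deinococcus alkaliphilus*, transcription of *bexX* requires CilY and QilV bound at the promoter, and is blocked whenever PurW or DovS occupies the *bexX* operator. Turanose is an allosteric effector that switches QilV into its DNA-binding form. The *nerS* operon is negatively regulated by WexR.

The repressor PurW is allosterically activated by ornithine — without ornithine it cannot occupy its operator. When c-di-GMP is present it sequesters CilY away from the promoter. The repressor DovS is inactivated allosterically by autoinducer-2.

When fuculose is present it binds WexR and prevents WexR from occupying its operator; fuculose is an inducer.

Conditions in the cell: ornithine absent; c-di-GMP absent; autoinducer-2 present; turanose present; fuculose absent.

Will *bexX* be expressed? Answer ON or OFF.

ON

c-di-GMP is absent, so CilY is active.
Ornithine is absent, so PurW is inactive.
Turanose is present, so QilV is active.
Autoinducer-2 is present, so DovS is inactive.
No repressor is bound and CilY and QilV are active, so *bexX* is transcribed.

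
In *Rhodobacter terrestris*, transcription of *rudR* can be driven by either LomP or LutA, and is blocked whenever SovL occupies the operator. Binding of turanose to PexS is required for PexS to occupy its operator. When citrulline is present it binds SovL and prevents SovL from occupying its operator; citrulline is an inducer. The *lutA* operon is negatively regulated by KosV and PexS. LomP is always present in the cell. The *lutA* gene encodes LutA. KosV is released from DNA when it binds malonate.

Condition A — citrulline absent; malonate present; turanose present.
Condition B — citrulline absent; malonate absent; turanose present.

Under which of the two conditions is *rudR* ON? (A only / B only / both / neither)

Condition A:
LomP is produced constitutively and is active.
Citrulline is absent, so SovL is active.
Malonate is present, so KosV is inactive.
Turanose is present, so PexS is active.
With repressor PexS bound, *lutA* is not transcribed.
So LutA is not produced.
With repressor SovL bound, *rudR* is not transcribed.
→ *rudR* is OFF in A.
Condition B:
LomP is produced constitutively and is active.
Citrulline is absent, so SovL is active.
Malonate is absent, so KosV is active.
Turanose is present, so PexS is active.
With repressor KosV bound, *lutA* is not transcribed.
So LutA is not produced.
With repressor SovL bound, *rudR* is not transcribed.
→ *rudR* is OFF in B.

neither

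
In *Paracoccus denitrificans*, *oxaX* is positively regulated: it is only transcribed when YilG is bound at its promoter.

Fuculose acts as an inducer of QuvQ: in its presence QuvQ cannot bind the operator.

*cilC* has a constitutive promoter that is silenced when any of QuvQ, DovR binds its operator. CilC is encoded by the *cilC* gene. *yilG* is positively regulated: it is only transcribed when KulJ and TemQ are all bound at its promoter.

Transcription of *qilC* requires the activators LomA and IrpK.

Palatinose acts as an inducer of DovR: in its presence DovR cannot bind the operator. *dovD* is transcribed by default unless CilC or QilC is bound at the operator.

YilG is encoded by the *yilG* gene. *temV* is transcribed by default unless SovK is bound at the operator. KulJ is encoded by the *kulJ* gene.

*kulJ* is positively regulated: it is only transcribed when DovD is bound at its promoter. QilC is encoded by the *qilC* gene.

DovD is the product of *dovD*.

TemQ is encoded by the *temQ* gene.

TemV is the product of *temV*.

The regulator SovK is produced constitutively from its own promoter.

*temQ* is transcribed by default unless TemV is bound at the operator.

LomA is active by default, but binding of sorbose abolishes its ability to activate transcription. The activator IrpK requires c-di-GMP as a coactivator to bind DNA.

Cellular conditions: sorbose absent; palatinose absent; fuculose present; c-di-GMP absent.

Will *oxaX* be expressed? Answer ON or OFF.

ON

Fuculose is present, so QuvQ is inactive.
Palatinose is absent, so DovR is active.
With repressor DovR bound, *cilC* is not transcribed.
So CilC is not produced.
Sorbose is absent, so LomA is active.
c-di-GMP is absent, so IrpK is inactive.
Required activator IrpK is absent, so *qilC* is not transcribed.
So QilC is not produced.
With no repressor bound, *dovD* is transcribed.
So DovD is produced and active.
No repressor is bound and DovD is active, so *kulJ* is transcribed.
So KulJ is produced and active.
SovK is produced constitutively and is active.
With repressor SovK bound, *temV* is not transcribed.
So TemV is not produced.
With no repressor bound, *temQ* is transcribed.
So TemQ is produced and active.
No repressor is bound and KulJ and TemQ are active, so *yilG* is transcribed.
So YilG is produced and active.
No repressor is bound and YilG is active, so *oxaX* is transcribed.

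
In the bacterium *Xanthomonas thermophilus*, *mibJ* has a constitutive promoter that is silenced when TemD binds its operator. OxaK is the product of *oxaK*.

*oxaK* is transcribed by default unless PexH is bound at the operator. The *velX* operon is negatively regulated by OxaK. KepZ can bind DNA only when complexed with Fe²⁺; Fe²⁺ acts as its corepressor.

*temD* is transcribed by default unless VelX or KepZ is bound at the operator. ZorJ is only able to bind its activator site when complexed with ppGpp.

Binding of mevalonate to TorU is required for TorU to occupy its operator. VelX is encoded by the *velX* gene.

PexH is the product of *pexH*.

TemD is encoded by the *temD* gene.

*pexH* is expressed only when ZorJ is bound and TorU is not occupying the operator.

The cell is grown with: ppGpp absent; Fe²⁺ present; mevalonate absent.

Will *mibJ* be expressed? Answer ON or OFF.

ON

Mevalonate is absent, so TorU is inactive.
ppGpp is absent, so ZorJ is inactive.
Required activator ZorJ is absent, so *pexH* is not transcribed.
So PexH is not produced.
With no repressor bound, *oxaK* is transcribed.
So OxaK is produced and active.
With repressor OxaK bound, *velX* is not transcribed.
So VelX is not produced.
Fe²⁺ is present, so KepZ is active.
With repressor KepZ bound, *temD* is not transcribed.
So TemD is not produced.
With no repressor bound, *mibJ* is transcribed.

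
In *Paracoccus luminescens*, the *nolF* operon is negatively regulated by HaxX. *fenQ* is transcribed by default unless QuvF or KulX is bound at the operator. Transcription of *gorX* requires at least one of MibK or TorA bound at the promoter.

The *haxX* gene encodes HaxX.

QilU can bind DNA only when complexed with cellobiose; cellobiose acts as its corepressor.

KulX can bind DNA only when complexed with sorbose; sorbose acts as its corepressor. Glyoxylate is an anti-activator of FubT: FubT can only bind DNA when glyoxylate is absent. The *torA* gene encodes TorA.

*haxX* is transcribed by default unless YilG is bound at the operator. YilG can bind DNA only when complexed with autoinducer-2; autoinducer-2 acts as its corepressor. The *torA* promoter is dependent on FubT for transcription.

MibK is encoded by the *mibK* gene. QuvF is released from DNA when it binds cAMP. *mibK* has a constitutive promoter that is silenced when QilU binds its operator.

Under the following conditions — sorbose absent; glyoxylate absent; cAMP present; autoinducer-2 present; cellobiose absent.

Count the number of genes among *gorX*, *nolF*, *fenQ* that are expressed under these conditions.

3

Cellobiose is absent, so QilU is inactive.
With no repressor bound, *mibK* is transcribed.
So MibK is produced and active.
Glyoxylate is absent, so FubT is active.
No repressor is bound and FubT is active, so *torA* is transcribed.
So TorA is produced and active.
Activator MibK is present, so *gorX* is transcribed.
→ *gorX* is ON.
Autoinducer-2 is present, so YilG is active.
With repressor YilG bound, *haxX* is not transcribed.
So HaxX is not produced.
With no repressor bound, *nolF* is transcribed.
→ *nolF* is ON.
cAMP is present, so QuvF is inactive.
Sorbose is absent, so KulX is inactive.
With no repressor bound, *fenQ* is transcribed.
→ *fenQ* is ON.
3 of the 3 genes are transcribed.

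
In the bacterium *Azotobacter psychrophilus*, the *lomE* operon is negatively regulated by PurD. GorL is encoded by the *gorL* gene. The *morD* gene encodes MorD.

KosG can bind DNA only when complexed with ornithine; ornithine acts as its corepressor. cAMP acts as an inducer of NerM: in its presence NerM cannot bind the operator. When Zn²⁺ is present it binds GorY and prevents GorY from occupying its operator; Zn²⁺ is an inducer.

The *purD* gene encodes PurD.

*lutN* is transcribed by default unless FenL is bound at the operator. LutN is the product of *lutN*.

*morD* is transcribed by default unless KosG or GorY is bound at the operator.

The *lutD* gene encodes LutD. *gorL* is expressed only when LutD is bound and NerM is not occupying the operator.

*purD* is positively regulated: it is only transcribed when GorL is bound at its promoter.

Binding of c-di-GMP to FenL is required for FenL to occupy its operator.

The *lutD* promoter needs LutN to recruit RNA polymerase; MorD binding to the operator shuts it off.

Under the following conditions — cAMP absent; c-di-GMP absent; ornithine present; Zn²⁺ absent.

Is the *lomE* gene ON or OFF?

ON

c-di-GMP is absent, so FenL is inactive.
With no repressor bound, *lutN* is transcribed.
So LutN is produced and active.
Ornithine is present, so KosG is active.
Zn²⁺ is absent, so GorY is active.
With repressor KosG bound, *morD* is not transcribed.
So MorD is not produced.
No repressor is bound and LutN is active, so *lutD* is transcribed.
So LutD is produced and active.
cAMP is absent, so NerM is active.
With repressor NerM bound, *gorL* is not transcribed.
So GorL is not produced.
Required activator GorL is absent, so *purD* is not transcribed.
So PurD is not produced.
With no repressor bound, *lomE* is transcribed.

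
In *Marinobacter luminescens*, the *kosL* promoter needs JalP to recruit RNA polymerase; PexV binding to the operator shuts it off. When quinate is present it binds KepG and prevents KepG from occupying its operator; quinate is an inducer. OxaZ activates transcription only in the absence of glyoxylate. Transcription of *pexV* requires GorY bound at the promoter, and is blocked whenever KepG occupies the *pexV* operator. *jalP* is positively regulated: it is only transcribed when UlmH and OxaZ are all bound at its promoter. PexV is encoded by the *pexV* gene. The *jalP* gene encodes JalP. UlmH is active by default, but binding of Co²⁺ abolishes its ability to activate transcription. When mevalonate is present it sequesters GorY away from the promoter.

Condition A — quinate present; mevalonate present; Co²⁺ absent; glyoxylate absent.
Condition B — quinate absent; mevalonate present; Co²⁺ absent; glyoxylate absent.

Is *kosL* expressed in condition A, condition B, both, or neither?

both

Condition A:
Quinate is present, so KepG is inactive.
Mevalonate is present, so GorY is inactive.
Required activator GorY is absent, so *pexV* is not transcribed.
So PexV is not produced.
Co²⁺ is absent, so UlmH is active.
Glyoxylate is absent, so OxaZ is active.
No repressor is bound and UlmH and OxaZ are active, so *jalP* is transcribed.
So JalP is produced and active.
No repressor is bound and JalP is active, so *kosL* is transcribed.
→ *kosL* is ON in A.
Condition B:
Quinate is absent, so KepG is active.
Mevalonate is present, so GorY is inactive.
With repressor KepG bound, *pexV* is not transcribed.
So PexV is not produced.
Co²⁺ is absent, so UlmH is active.
Glyoxylate is absent, so OxaZ is active.
No repressor is bound and UlmH and OxaZ are active, so *jalP* is transcribed.
So JalP is produced and active.
No repressor is bound and JalP is active, so *kosL* is transcribed.
→ *kosL* is ON in B.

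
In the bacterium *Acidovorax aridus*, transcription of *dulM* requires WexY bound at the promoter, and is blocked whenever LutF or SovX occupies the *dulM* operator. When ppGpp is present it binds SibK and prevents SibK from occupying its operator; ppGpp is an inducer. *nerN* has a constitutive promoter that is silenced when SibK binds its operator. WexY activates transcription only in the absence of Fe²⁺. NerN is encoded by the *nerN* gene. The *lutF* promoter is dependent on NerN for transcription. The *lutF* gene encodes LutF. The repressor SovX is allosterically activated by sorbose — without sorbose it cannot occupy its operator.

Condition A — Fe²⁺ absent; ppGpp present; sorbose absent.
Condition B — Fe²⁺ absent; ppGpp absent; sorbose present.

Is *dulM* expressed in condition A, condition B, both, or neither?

neither

Condition A:
Fe²⁺ is absent, so WexY is active.
ppGpp is present, so SibK is inactive.
With no repressor bound, *nerN* is transcribed.
So NerN is produced and active.
No repressor is bound and NerN is active, so *lutF* is transcribed.
So LutF is produced and active.
Sorbose is absent, so SovX is inactive.
With repressor LutF bound, *dulM* is not transcribed.
→ *dulM* is OFF in A.
Condition B:
Fe²⁺ is absent, so WexY is active.
ppGpp is absent, so SibK is active.
With repressor SibK bound, *nerN* is not transcribed.
So NerN is not produced.
Required activator NerN is absent, so *lutF* is not transcribed.
So LutF is not produced.
Sorbose is present, so SovX is active.
With repressor SovX bound, *dulM* is not transcribed.
→ *dulM* is OFF in B.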